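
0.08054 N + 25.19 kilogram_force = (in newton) 247.1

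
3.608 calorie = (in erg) 1.51e+08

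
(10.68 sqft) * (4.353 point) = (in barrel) 0.009584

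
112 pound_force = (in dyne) 4.982e+07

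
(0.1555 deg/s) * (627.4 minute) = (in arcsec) 2.107e+07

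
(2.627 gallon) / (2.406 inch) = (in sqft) 1.752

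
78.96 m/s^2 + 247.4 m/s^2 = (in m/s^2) 326.4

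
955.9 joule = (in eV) 5.966e+21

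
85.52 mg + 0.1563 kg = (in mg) 1.564e+05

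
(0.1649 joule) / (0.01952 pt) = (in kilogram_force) 2442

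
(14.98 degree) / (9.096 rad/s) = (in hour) 7.984e-06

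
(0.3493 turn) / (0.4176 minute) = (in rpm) 0.8364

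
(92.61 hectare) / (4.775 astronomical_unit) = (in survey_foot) 4.253e-06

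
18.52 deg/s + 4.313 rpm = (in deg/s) 44.4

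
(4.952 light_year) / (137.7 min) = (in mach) 1.665e+10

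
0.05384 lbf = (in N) 0.2395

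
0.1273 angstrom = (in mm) 1.273e-08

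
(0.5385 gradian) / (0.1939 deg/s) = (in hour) 0.0006943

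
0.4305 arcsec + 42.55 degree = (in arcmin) 2553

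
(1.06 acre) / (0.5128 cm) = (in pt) 2.371e+09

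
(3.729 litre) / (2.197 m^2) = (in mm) 1.697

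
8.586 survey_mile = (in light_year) 1.461e-12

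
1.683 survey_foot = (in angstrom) 5.13e+09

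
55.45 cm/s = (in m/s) 0.5545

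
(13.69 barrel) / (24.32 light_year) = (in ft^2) 1.018e-16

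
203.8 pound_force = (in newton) 906.5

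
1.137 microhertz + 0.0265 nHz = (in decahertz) 1.137e-07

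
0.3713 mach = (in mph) 282.8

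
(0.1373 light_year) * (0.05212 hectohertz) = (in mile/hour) 1.514e+16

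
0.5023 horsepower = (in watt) 374.6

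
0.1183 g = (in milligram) 118.3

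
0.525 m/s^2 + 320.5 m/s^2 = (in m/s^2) 321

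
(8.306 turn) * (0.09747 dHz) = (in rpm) 4.858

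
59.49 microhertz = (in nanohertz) 5.949e+04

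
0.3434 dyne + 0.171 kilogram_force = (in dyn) 1.677e+05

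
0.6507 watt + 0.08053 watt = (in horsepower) 0.0009806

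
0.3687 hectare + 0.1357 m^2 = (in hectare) 0.3687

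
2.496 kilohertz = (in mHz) 2.496e+06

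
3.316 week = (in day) 23.21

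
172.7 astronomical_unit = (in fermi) 2.584e+28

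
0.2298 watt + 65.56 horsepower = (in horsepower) 65.56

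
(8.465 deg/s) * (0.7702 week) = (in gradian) 4.381e+06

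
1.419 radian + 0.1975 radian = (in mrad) 1616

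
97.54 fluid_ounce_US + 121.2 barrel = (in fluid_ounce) 6.517e+05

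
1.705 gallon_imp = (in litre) 7.751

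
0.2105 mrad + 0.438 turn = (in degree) 157.7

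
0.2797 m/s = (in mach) 0.0008214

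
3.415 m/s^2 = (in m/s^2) 3.415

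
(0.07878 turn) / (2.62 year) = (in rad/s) 5.991e-09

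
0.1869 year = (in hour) 1637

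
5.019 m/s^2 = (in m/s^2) 5.019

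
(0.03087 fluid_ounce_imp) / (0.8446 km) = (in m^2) 1.038e-09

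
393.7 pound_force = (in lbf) 393.7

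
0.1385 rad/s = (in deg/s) 7.935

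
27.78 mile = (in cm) 4.471e+06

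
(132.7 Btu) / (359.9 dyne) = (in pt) 1.103e+11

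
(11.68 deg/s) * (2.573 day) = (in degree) 2.597e+06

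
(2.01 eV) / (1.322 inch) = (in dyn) 9.591e-13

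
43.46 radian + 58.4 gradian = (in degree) 2543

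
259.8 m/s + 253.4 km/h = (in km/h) 1189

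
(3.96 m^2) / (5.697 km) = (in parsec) 2.253e-20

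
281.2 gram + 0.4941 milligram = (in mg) 2.812e+05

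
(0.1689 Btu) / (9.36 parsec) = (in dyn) 6.17e-11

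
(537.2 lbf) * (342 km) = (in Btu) 7.746e+05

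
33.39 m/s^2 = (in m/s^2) 33.39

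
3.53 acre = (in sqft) 1.538e+05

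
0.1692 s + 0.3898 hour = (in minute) 23.39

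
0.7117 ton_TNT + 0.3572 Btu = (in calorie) 7.117e+08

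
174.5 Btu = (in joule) 1.841e+05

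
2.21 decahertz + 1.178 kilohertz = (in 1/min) 7.201e+04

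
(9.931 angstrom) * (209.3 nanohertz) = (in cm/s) 2.079e-14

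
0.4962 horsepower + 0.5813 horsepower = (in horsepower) 1.077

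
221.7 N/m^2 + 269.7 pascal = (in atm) 0.00485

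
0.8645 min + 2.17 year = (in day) 792.1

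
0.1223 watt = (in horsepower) 0.000164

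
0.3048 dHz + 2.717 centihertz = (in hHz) 0.0005765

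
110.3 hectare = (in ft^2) 1.187e+07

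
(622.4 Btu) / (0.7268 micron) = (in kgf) 9.213e+10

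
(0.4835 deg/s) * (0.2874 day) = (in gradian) 1.334e+04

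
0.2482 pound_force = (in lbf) 0.2482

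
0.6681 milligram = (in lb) 1.473e-06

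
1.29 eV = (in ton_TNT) 4.94e-29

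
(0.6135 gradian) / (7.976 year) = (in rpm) 3.659e-10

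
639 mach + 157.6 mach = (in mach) 796.6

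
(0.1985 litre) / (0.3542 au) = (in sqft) 4.032e-14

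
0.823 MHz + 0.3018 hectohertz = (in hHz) 8230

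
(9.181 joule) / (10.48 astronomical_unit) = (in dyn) 5.856e-07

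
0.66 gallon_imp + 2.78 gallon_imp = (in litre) 15.64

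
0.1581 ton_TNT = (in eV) 4.129e+27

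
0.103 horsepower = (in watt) 76.81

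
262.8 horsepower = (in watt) 1.96e+05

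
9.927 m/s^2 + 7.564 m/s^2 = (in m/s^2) 17.49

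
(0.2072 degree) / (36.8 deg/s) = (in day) 6.517e-08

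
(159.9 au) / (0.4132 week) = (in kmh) 3.446e+08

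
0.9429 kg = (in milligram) 9.429e+05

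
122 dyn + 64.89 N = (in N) 64.89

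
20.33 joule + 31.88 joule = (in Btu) 0.04949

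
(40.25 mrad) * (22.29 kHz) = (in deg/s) 5.14e+04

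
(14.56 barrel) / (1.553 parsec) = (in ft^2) 5.2e-16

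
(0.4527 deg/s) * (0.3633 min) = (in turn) 0.02741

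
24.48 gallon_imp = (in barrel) 0.7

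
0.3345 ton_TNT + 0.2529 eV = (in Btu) 1.327e+06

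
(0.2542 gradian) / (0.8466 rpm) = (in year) 1.428e-09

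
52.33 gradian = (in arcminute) 2826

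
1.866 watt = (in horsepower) 0.002502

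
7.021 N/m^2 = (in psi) 0.001018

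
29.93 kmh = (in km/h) 29.93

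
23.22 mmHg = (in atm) 0.03055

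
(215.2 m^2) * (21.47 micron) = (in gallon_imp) 1.016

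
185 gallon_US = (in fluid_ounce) 2.368e+04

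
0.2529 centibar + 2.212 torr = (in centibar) 0.5478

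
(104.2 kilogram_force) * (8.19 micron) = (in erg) 8.369e+04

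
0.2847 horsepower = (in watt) 212.3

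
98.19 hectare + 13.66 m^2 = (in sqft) 1.057e+07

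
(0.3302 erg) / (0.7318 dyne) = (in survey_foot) 0.0148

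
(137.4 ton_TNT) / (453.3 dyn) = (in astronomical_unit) 847.7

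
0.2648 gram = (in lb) 0.0005838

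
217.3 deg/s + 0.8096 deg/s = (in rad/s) 3.807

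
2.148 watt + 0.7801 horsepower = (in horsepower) 0.783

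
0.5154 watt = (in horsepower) 0.0006912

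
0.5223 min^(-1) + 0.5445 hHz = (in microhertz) 5.446e+07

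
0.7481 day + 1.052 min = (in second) 6.47e+04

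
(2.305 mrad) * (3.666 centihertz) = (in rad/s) 8.45e-05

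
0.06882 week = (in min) 693.7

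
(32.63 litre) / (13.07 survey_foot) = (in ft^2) 0.08816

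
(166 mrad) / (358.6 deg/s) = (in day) 3.07e-07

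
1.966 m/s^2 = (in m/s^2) 1.966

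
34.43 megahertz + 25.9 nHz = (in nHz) 3.443e+16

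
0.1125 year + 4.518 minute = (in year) 0.1125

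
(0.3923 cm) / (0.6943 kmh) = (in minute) 0.000339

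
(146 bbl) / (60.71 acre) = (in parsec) 3.062e-21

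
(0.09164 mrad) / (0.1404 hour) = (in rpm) 1.731e-06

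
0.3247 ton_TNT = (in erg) 1.359e+16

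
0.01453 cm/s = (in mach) 4.267e-07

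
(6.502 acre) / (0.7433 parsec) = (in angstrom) 0.01147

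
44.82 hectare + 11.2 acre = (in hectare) 49.35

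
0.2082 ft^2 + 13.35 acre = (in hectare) 5.403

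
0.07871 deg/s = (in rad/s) 0.001374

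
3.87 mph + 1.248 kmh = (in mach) 0.006099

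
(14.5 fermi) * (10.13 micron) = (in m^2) 1.469e-19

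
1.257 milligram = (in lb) 2.771e-06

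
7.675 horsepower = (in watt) 5723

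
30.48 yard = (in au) 1.863e-10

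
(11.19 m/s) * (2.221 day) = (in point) 6.087e+09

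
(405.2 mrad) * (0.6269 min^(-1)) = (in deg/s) 0.2426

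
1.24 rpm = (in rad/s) 0.1299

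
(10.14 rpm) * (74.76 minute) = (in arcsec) 9.825e+08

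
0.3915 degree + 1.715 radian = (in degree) 98.65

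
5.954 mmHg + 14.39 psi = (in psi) 14.51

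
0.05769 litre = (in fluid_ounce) 1.951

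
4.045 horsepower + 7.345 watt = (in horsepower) 4.055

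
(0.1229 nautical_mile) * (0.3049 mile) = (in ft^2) 1.202e+06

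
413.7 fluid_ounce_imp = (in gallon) 3.105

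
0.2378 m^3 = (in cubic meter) 0.2378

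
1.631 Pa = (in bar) 1.631e-05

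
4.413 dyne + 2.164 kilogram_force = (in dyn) 2.122e+06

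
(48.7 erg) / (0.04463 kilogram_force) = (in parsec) 3.606e-22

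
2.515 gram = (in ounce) 0.08871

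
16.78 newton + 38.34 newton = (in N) 55.12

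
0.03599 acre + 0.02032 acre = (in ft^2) 2453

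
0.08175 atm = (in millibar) 82.83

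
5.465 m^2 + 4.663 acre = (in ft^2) 2.032e+05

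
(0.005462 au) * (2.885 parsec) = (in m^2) 7.274e+25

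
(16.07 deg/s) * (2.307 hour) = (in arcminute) 8.008e+06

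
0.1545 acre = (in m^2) 625.2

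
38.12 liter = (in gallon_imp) 8.385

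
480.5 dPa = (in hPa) 0.4805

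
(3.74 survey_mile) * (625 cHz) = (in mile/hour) 8.415e+04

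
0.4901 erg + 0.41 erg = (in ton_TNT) 2.151e-17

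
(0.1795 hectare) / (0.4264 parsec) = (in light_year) 1.442e-29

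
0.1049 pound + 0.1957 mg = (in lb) 0.1049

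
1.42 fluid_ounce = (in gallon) 0.01109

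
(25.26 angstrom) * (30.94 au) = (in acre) 2.889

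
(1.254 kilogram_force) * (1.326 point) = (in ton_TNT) 1.375e-12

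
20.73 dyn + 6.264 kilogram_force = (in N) 61.43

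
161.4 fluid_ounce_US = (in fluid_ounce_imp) 168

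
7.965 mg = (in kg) 7.965e-06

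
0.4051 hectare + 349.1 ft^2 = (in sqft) 4.395e+04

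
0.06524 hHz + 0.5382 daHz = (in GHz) 1.191e-08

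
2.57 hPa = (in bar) 0.00257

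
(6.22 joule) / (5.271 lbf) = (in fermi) 2.653e+14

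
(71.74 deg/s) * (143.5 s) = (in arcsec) 3.706e+07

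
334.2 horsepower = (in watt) 2.492e+05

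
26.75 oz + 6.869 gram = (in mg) 7.652e+05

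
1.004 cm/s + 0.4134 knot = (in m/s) 0.2227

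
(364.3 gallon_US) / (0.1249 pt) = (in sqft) 3.369e+05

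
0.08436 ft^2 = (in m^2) 0.007837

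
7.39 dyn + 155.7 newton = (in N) 155.7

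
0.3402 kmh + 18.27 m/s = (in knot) 35.7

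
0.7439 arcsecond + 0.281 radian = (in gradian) 17.89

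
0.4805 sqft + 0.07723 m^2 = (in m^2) 0.1219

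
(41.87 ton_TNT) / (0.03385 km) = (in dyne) 5.175e+14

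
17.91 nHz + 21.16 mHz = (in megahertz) 2.116e-08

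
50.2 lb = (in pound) 50.2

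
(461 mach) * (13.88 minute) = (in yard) 1.43e+08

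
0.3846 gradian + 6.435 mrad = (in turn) 0.001986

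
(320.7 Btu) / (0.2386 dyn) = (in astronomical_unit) 0.9479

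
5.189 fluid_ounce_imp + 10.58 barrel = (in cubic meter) 1.682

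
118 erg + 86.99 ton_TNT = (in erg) 3.64e+18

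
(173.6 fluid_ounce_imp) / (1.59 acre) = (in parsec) 2.484e-23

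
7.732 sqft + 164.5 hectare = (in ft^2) 1.771e+07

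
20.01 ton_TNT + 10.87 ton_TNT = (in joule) 1.292e+11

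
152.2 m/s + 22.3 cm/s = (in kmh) 548.7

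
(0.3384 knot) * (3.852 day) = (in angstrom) 5.794e+14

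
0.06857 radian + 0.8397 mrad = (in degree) 3.977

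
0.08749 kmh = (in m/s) 0.0243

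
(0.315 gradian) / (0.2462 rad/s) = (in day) 2.326e-07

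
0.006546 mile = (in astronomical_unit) 7.042e-11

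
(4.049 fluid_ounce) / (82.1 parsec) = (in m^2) 4.727e-23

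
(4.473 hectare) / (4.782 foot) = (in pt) 8.699e+07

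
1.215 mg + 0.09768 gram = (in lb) 0.000218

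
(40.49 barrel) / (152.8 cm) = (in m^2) 4.213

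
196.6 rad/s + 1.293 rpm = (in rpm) 1879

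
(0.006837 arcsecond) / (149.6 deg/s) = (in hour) 3.526e-12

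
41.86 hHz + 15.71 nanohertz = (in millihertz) 4.186e+06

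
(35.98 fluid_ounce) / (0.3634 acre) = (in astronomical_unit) 4.837e-18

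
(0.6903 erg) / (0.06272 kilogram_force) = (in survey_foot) 3.682e-07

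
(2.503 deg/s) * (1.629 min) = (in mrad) 4270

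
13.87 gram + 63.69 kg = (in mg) 6.37e+07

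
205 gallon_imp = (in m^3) 0.9319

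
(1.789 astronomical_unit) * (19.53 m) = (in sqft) 5.626e+13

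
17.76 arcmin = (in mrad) 5.166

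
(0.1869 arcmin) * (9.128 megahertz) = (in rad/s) 496.3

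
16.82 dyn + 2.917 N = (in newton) 2.917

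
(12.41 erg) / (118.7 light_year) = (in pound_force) 2.484e-25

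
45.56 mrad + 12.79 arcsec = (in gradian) 2.904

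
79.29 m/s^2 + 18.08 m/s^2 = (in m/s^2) 97.37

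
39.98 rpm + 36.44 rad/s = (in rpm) 388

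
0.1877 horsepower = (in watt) 140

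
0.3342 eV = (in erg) 5.354e-13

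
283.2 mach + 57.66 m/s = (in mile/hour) 2.158e+05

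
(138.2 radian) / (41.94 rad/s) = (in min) 0.05492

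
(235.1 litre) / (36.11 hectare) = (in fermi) 6.511e+08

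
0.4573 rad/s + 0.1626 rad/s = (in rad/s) 0.6199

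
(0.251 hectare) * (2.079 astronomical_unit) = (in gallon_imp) 1.717e+17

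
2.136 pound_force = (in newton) 9.501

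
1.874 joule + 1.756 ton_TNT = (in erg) 7.347e+16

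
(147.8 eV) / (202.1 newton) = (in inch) 4.613e-18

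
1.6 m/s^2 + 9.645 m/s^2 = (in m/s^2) 11.24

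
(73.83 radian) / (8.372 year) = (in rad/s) 2.796e-07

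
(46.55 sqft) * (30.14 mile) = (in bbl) 1.319e+06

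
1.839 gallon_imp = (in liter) 8.36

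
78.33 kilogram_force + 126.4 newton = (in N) 894.6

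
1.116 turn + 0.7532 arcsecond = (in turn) 1.116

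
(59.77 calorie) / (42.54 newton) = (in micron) 5.879e+06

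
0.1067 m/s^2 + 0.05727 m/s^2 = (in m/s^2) 0.164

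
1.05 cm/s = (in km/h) 0.0378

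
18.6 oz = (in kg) 0.5273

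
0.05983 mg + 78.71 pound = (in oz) 1259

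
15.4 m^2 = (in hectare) 0.00154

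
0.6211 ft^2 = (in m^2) 0.0577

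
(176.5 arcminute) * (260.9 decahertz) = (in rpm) 1279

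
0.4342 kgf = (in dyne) 4.258e+05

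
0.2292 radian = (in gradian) 14.59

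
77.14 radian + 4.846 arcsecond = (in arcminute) 2.652e+05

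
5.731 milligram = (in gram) 0.005731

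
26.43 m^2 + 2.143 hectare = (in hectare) 2.146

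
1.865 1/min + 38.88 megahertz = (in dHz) 3.888e+08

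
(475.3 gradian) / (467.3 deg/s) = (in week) 1.514e-06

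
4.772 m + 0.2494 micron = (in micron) 4.772e+06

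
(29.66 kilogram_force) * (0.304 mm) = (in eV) 5.519e+17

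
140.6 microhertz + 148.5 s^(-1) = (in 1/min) 8910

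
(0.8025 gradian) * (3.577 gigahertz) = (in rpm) 4.306e+08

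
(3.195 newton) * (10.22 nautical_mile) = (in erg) 6.047e+11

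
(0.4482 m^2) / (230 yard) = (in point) 6.041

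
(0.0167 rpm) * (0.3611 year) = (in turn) 3170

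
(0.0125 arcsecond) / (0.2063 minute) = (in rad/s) 4.896e-09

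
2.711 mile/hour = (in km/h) 4.363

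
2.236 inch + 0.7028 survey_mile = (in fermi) 1.131e+18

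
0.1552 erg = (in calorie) 3.709e-09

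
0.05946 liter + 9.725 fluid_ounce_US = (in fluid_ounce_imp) 12.21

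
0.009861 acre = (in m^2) 39.91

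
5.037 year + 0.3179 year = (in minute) 2.815e+06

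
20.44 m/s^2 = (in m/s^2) 20.44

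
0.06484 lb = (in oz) 1.037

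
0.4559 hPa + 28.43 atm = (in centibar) 2881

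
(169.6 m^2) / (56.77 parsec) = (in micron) 9.682e-11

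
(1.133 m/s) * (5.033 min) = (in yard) 374.2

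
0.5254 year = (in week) 27.4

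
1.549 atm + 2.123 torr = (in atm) 1.552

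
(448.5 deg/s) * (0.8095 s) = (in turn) 1.009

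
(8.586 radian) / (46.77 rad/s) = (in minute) 0.00306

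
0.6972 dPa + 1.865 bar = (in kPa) 186.5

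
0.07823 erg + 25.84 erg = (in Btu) 2.457e-09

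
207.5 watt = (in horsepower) 0.2783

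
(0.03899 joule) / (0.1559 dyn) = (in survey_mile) 15.54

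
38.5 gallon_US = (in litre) 145.7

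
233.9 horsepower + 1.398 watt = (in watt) 1.744e+05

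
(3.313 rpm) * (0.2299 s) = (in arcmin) 274.2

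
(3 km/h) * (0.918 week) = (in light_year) 4.89e-11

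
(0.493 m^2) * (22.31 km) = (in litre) 1.1e+07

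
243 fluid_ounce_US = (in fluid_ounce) 243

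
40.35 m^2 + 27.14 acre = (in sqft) 1.183e+06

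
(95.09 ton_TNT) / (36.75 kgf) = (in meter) 1.104e+09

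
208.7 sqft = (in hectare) 0.001939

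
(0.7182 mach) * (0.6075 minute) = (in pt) 2.527e+07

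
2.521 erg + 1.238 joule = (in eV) 7.727e+18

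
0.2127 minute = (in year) 4.047e-07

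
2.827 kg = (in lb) 6.232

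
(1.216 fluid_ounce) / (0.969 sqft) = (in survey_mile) 2.482e-07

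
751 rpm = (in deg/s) 4506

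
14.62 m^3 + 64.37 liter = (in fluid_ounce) 4.965e+05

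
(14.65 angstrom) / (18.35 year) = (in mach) 7.435e-21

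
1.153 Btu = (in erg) 1.216e+10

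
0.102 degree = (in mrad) 1.78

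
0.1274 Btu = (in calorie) 32.13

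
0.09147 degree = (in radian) 0.001596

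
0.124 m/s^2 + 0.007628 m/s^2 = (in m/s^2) 0.1316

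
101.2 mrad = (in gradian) 6.443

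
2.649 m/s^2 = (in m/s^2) 2.649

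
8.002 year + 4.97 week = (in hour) 7.093e+04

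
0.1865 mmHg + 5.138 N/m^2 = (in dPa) 300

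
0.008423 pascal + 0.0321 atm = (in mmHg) 24.4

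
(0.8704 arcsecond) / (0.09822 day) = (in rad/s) 4.973e-10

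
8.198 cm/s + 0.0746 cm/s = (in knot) 0.1608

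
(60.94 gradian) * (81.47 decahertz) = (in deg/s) 4.468e+04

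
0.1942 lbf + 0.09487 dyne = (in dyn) 8.638e+04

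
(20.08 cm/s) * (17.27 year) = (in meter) 1.094e+08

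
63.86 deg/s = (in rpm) 10.64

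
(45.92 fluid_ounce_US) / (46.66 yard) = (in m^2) 3.183e-05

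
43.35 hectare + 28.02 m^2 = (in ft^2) 4.666e+06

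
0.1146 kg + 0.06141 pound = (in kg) 0.1425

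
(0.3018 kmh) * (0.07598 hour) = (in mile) 0.01425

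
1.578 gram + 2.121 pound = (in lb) 2.124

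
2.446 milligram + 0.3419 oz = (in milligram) 9695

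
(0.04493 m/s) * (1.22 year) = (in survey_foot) 5.671e+06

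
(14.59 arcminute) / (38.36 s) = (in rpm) 0.001057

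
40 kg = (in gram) 4e+04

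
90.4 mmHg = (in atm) 0.1189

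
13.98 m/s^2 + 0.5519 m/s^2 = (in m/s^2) 14.53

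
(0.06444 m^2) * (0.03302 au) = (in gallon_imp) 7.002e+10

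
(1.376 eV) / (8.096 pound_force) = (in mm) 6.122e-18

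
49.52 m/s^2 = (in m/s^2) 49.52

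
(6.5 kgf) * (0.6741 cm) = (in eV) 2.682e+18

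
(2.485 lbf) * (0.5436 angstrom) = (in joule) 6.009e-10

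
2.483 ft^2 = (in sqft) 2.483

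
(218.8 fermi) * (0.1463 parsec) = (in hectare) 0.09877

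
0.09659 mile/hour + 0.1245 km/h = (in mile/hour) 0.174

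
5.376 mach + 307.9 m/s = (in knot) 4157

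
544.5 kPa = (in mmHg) 4084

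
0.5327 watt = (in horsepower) 0.0007144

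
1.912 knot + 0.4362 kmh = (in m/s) 1.105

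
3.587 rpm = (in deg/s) 21.52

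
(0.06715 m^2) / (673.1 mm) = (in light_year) 1.054e-17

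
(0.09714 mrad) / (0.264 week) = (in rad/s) 6.084e-10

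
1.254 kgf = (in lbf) 2.765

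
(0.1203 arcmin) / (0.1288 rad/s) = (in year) 8.615e-12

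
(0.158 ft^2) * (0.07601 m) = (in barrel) 0.007018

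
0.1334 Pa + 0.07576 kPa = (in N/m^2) 75.89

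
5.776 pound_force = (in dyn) 2.569e+06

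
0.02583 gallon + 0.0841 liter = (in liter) 0.1819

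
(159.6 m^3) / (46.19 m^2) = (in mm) 3455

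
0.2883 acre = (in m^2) 1167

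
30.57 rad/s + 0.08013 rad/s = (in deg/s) 1756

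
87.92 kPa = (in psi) 12.75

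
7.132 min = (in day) 0.004953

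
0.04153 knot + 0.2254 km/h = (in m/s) 0.08398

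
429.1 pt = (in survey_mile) 9.406e-05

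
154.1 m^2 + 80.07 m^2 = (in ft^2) 2521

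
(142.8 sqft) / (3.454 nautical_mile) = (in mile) 1.289e-06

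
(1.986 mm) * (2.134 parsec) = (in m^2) 1.308e+14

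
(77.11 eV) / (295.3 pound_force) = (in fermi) 9.405e-06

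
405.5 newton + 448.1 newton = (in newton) 853.6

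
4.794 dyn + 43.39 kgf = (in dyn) 4.255e+07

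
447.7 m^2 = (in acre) 0.1106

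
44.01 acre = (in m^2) 1.781e+05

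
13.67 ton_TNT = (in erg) 5.72e+17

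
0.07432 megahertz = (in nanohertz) 7.432e+13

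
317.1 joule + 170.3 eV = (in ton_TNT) 7.579e-08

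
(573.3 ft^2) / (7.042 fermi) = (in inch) 2.978e+17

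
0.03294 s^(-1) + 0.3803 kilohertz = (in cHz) 3.803e+04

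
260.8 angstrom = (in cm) 2.608e-06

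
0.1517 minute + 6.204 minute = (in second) 381.3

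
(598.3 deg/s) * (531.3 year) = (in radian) 1.75e+11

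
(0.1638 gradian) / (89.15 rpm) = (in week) 4.557e-10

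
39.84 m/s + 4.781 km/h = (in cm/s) 4117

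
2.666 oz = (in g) 75.58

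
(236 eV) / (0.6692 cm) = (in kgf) 5.762e-16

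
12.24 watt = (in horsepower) 0.01641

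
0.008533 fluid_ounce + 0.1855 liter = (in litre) 0.1858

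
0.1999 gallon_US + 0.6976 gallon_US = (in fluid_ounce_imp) 119.6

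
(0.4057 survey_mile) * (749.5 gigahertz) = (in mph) 1.095e+15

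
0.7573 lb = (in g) 343.5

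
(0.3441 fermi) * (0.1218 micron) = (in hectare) 4.191e-27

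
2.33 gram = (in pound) 0.005137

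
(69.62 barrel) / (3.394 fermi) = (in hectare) 3.261e+11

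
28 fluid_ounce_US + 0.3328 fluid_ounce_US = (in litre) 0.8379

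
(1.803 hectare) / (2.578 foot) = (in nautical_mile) 12.39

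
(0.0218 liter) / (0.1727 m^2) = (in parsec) 4.091e-21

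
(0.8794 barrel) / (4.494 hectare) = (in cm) 0.0003111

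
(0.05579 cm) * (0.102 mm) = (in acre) 1.406e-11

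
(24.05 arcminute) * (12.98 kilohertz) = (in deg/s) 5203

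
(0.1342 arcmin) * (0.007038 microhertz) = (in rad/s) 2.747e-13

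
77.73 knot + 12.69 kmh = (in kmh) 156.6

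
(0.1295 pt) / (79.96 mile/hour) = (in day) 1.479e-11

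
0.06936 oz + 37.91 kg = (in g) 3.791e+04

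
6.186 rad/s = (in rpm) 59.07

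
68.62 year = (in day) 2.505e+04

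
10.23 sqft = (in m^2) 0.9504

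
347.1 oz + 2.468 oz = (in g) 9910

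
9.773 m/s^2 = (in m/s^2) 9.773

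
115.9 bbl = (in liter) 1.843e+04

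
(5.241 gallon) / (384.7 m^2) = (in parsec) 1.671e-21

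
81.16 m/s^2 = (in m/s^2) 81.16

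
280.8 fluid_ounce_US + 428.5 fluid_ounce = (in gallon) 5.541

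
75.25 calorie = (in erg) 3.148e+09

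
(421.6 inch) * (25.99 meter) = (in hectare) 0.02783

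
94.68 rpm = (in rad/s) 9.915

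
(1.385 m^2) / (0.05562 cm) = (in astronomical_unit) 1.665e-08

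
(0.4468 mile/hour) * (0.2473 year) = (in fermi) 1.558e+21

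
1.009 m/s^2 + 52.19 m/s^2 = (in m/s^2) 53.2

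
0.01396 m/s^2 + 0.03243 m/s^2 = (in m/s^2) 0.04639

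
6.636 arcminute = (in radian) 0.00193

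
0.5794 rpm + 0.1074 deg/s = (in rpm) 0.5973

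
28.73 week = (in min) 2.896e+05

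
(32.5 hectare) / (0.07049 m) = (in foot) 1.513e+07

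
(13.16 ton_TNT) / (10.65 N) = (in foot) 1.696e+10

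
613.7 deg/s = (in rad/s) 10.71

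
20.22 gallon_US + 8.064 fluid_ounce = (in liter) 76.78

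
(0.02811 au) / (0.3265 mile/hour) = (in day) 3.335e+05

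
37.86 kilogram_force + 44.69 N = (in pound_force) 93.51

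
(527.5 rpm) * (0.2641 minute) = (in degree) 5.015e+04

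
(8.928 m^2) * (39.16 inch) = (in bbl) 55.86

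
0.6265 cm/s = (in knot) 0.01218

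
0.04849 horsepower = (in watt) 36.16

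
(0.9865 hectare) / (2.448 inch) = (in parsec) 5.142e-12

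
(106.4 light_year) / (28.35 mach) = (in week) 1.724e+08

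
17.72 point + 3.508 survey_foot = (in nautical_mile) 0.0005807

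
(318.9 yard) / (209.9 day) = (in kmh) 5.789e-05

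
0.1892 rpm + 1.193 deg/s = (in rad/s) 0.04063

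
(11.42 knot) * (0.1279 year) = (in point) 6.717e+10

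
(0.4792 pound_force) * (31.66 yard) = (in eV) 3.852e+20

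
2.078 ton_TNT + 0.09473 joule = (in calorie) 2.078e+09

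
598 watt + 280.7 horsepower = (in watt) 2.099e+05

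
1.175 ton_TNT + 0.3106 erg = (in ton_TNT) 1.175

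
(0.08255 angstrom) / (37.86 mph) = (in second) 4.877e-13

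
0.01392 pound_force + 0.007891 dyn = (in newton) 0.06192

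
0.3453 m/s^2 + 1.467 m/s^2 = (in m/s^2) 1.812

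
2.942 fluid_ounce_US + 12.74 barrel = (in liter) 2026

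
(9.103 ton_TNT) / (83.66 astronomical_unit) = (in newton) 0.003043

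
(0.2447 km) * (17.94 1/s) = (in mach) 12.89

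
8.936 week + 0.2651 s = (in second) 5.404e+06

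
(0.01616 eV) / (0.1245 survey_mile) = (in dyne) 1.292e-18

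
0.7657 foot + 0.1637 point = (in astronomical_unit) 1.56e-12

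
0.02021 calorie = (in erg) 8.456e+05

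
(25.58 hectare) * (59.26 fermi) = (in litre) 1.516e-05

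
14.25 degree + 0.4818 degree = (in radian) 0.2571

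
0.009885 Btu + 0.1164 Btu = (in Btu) 0.1263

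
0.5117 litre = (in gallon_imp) 0.1126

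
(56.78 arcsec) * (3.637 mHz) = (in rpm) 9.561e-06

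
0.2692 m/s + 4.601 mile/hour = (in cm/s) 232.6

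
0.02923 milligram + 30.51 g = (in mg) 3.051e+04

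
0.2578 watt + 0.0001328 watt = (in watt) 0.2579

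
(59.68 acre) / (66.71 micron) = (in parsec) 1.173e-07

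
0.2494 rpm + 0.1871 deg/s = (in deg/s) 1.683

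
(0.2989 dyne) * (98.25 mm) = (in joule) 2.937e-07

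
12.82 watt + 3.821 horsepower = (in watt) 2862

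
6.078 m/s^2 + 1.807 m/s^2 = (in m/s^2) 7.885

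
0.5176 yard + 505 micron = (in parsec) 1.535e-17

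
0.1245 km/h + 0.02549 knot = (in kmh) 0.1717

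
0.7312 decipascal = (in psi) 1.061e-05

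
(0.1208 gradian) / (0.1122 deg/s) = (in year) 3.073e-08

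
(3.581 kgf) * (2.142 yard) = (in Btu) 0.06519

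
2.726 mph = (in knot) 2.369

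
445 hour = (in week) 2.649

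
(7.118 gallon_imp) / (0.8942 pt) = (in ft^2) 1104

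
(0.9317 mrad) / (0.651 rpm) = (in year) 4.334e-10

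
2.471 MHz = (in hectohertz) 2.471e+04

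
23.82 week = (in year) 0.4568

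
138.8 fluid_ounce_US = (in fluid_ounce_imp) 144.5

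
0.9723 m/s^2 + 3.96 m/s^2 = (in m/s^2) 4.932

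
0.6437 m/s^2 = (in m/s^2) 0.6437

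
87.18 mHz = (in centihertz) 8.718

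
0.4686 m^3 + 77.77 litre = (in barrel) 3.437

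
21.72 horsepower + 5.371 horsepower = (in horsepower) 27.09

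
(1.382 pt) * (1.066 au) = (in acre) 1.921e+04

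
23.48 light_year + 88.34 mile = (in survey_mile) 1.38e+14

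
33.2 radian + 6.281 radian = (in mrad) 3.948e+04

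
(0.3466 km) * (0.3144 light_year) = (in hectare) 1.031e+14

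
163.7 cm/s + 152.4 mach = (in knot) 1.009e+05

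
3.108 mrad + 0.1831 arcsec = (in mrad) 3.109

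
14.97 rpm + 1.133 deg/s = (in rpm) 15.16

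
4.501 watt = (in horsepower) 0.006036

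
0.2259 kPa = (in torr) 1.694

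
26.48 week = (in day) 185.4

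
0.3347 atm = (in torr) 254.4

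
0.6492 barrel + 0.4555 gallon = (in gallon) 27.72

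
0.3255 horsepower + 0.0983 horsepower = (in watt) 316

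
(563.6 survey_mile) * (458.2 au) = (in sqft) 6.692e+20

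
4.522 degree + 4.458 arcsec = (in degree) 4.523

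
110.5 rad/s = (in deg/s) 6331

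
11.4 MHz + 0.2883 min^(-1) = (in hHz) 1.14e+05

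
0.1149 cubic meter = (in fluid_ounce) 3885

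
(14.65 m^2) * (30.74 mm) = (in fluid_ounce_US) 1.523e+04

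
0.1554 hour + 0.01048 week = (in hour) 1.916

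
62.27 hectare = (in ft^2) 6.703e+06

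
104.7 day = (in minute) 1.508e+05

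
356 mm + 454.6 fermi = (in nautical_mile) 0.0001922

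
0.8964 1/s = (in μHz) 8.964e+05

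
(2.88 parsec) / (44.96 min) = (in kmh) 1.186e+14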